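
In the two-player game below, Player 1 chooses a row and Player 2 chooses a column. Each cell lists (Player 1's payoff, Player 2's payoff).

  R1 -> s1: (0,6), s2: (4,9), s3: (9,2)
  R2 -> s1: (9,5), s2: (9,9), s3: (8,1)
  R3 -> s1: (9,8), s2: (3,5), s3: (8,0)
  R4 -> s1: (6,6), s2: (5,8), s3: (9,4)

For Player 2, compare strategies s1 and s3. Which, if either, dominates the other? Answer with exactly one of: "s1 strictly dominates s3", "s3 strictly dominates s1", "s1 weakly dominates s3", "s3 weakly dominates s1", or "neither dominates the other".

s1 strictly dominates s3

Compare s1 to s3 across every action of Player 1: R1: 6>2, R2: 5>1, R3: 8>0, R4: 6>4.
Every comparison favours s1, so s1 strictly dominates s3.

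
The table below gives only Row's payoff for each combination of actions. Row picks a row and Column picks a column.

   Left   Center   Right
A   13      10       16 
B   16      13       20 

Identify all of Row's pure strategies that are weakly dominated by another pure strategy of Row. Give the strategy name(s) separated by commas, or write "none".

B weakly dominates A — Left: 16>13, Center: 13>10, Right: 20>16.
B is not dominated — it holds its own against A at Left (16>13).

A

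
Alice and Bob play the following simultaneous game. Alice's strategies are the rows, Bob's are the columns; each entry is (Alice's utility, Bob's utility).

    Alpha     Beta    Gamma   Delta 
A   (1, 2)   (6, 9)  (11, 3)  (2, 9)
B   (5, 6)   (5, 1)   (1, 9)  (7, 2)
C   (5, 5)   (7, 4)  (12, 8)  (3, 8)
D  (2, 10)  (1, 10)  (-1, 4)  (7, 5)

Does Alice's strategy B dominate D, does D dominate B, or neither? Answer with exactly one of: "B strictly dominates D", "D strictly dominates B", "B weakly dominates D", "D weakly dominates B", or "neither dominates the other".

B's payoffs vs D's, by Bob's action — Alpha: 5>2, Beta: 5>1, Gamma: 1>-1, Delta: 7=7.
B is at least as good everywhere and strictly better somewhere (tied only at Delta), so B weakly but not strictly dominates D.

B weakly dominates D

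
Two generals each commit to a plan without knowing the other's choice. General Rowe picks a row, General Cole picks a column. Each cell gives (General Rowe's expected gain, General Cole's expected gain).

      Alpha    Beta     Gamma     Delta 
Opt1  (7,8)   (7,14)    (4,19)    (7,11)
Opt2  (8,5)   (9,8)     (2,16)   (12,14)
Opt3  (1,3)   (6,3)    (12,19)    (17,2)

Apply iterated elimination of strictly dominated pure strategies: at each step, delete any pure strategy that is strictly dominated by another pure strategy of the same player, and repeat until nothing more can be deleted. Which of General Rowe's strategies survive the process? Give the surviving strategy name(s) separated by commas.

Opt3

For General Cole, Gamma strictly dominates Alpha on the remaining rows (Opt1: 19>8, Opt2: 16>5, Opt3: 19>3); eliminate Alpha.
For General Cole, Gamma strictly dominates Beta on the remaining rows (Opt1: 19>14, Opt2: 16>8, Opt3: 19>3); eliminate Beta.
Row Opt1 is eliminated: Opt3 beats it against every remaining column (Gamma: 12>4, Delta: 17>7).
For General Rowe, Opt3 strictly dominates Opt2 on the remaining columns (Gamma: 12>2, Delta: 17>12); eliminate Opt2.
For General Cole, Gamma strictly dominates Delta on the remaining rows (Opt3: 19>2); eliminate Delta.
Among the remaining strategies, none is strictly dominated by another pure strategy of the same player, so the elimination stops.
Surviving strategies — General Rowe: {Opt3}; General Cole: {Gamma}.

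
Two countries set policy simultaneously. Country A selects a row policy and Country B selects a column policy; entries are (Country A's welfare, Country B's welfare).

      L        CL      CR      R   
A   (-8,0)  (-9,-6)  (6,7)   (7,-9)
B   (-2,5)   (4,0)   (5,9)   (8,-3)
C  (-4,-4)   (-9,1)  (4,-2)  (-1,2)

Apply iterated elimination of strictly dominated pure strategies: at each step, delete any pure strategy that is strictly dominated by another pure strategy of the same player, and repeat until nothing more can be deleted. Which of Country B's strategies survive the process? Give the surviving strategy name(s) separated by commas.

Row C is eliminated: B beats it against every remaining column (L: -2>-4, CL: 4>-9, CR: 5>4, R: 8>-1).
Column L is eliminated: CR beats it against every remaining row (A: 7>0, B: 9>5).
Column CL is eliminated: CR beats it against every remaining row (A: 7>-6, B: 9>0).
Column R is eliminated: CR beats it against every remaining row (A: 7>-9, B: 9>-3).
Country A's strategy B is strictly dominated by A (CR: 6>5) and is removed.
Among the remaining strategies, none is strictly dominated by another pure strategy of the same player, so the elimination stops.
Surviving strategies — Country A: {A}; Country B: {CR}.

CR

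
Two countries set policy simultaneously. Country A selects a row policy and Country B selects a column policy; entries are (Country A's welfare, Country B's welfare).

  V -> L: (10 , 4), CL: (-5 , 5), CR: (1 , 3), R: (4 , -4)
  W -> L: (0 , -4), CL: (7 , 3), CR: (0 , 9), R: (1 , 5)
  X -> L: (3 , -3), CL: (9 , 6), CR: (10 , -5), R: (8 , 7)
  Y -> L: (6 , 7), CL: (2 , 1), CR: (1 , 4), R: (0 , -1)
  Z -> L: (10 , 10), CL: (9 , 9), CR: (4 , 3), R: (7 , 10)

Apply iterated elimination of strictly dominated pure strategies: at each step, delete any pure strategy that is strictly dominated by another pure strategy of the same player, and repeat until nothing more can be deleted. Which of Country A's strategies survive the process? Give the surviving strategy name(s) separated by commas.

V, X, Z

For Country A, X strictly dominates W on the remaining columns (L: 3>0, CL: 9>7, CR: 10>0, R: 8>1); eliminate W.
For Country A, Z strictly dominates Y on the remaining columns (L: 10>6, CL: 9>2, CR: 4>1, R: 7>0); eliminate Y.
Country B's strategy CR is strictly dominated by L (V: 4>3, X: -3>-5, Z: 10>3) and is removed.
Among the remaining strategies, none is strictly dominated by another pure strategy of the same player, so the elimination stops.
Surviving strategies — Country A: {V, X, Z}; Country B: {L, CL, R}.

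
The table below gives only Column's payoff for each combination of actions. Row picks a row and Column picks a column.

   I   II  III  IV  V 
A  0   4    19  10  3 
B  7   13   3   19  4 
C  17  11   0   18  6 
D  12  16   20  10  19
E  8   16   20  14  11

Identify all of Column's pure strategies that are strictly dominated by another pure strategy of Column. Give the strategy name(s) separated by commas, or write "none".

Nothing dominates I: II at C (17>11); III at B (7>3); IV at D (12>10); V at B (7>4).
II: no other strategy beats it everywhere (I at A (4>0); III at B (13>3); IV at D (16>10); V at A (4>3)).
III: no other strategy beats it everywhere (I at A (19>0); II at A (19>4); IV at A (19>10); V at A (19>3)).
IV is not dominated — it holds its own against I at A (10>0); II at A (10>4); III at B (19>3); V at A (10>3).
V is not dominated — it holds its own against I at A (3>0); II at D (19>16); III at B (4>3); IV at D (19>10).

none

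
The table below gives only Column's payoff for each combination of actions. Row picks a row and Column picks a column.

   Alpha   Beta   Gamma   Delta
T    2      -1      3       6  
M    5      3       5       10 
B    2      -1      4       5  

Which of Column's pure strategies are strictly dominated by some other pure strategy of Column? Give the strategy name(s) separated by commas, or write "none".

Alpha, Beta, Gamma

Alpha is strictly dominated by Delta (T: 6>2, M: 10>5, B: 5>2).
Alpha strictly dominates Beta — T: 2>-1, M: 5>3, B: 2>-1.
Delta strictly dominates Gamma — T: 6>3, M: 10>5, B: 5>4.
Delta: no other strategy beats it everywhere (Alpha at T (6>2); Beta at T (6>-1); Gamma at T (6>3)).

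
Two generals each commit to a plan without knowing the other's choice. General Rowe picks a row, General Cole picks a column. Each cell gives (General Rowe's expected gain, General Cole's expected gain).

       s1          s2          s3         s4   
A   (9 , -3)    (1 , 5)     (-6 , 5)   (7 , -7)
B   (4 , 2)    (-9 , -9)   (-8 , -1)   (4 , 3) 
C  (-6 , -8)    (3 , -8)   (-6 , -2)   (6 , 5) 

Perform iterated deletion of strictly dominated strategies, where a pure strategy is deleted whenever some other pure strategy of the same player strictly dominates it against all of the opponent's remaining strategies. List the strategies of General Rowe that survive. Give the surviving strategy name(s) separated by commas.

For General Rowe, A strictly dominates B on the remaining columns (s1: 9>4, s2: 1>-9, s3: -6>-8, s4: 7>4); eliminate B.
Column s1 is eliminated: s3 beats it against every remaining row (A: 5>-3, C: -2>-8).
Among the remaining strategies, none is strictly dominated by another pure strategy of the same player, so the elimination stops.
Surviving strategies — General Rowe: {A, C}; General Cole: {s2, s3, s4}.

A, C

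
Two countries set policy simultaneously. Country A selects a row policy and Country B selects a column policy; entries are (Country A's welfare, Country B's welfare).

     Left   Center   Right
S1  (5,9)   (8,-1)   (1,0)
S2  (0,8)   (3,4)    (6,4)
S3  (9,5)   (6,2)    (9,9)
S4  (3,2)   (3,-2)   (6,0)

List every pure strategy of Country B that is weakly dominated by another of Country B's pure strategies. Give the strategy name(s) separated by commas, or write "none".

Nothing dominates Left: Center at S1 (9>-1); Right at S1 (9>0).
Left weakly dominates Center — S1: 9>-1, S2: 8>4, S3: 5>2, S4: 2>-2.
Right: no other strategy beats it everywhere (Left at S3 (9>5); Center at S1 (0>-1)).

Center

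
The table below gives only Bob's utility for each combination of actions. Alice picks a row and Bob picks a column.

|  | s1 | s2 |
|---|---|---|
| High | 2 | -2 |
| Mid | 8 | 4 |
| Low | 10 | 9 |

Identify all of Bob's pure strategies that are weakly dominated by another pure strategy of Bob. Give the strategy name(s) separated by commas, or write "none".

s2

s1 is not dominated — it holds its own against s2 at High (2>-2).
s1 weakly dominates s2 — High: 2>-2, Mid: 8>4, Low: 10>9.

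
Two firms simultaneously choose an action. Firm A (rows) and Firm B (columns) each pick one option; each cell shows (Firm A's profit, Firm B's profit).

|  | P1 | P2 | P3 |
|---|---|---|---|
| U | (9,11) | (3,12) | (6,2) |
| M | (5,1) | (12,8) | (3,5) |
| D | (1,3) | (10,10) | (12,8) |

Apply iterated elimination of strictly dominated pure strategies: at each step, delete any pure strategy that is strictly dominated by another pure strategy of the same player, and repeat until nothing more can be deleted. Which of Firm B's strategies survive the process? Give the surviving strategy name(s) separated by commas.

P2

Column P1 is eliminated: P2 beats it against every remaining row (U: 12>11, M: 8>1, D: 10>3).
For Firm A, D strictly dominates U on the remaining columns (P2: 10>3, P3: 12>6); eliminate U.
Firm B's strategy P3 is strictly dominated by P2 (M: 8>5, D: 10>8) and is removed.
Row D is eliminated: M beats it against every remaining column (P2: 12>10).
Among the remaining strategies, none is strictly dominated by another pure strategy of the same player, so the elimination stops.
Surviving strategies — Firm A: {M}; Firm B: {P2}.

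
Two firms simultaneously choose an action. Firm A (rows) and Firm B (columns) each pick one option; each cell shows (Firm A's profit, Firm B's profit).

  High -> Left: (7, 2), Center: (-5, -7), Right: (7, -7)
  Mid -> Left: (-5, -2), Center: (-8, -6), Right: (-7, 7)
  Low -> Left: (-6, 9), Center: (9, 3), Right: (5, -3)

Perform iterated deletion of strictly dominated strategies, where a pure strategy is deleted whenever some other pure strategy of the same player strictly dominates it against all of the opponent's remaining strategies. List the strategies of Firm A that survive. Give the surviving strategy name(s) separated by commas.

High

Row Mid is eliminated: High beats it against every remaining column (Left: 7>-5, Center: -5>-8, Right: 7>-7).
Firm B's strategy Center is strictly dominated by Left (High: 2>-7, Low: 9>3) and is removed.
Firm A's strategy Low is strictly dominated by High (Left: 7>-6, Right: 7>5) and is removed.
For Firm B, Left strictly dominates Right on the remaining rows (High: 2>-7); eliminate Right.
Among the remaining strategies, none is strictly dominated by another pure strategy of the same player, so the elimination stops.
Surviving strategies — Firm A: {High}; Firm B: {Left}.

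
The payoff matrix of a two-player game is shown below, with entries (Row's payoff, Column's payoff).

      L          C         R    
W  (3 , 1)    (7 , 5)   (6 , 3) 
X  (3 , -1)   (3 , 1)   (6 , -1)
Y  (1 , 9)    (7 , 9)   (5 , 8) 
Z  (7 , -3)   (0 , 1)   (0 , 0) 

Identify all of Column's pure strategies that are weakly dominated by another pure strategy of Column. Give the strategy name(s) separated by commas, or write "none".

L: dominated, since C does at least as well everywhere (W: 5>1, X: 1>-1, Y: 9=9, Z: 1>-3).
C: no other strategy beats it everywhere (L at W (5>1); R at W (5>3)).
R is weakly dominated by C (W: 5>3, X: 1>-1, Y: 9>8, Z: 1>0).

L, R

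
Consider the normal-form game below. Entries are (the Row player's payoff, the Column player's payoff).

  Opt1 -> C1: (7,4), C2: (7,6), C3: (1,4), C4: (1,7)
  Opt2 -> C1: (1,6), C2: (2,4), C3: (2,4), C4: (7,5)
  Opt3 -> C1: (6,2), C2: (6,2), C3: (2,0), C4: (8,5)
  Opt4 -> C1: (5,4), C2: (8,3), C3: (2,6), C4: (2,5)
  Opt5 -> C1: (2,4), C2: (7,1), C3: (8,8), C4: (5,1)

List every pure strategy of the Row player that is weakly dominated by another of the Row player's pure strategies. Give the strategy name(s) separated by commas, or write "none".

Opt1 is not dominated — it holds its own against Opt2 at C1 (7>1); Opt3 at C1 (7>6); Opt4 at C1 (7>5); Opt5 at C1 (7>2).
Opt2 is weakly dominated by Opt3 (C1: 6>1, C2: 6>2, C3: 2=2, C4: 8>7).
Opt3: no other strategy beats it everywhere (Opt1 at C3 (2>1); Opt2 at C1 (6>1); Opt4 at C1 (6>5); Opt5 at C1 (6>2)).
Opt4 is not dominated — it holds its own against Opt1 at C2 (8>7); Opt2 at C1 (5>1); Opt3 at C2 (8>6); Opt5 at C1 (5>2).
Opt5: no other strategy beats it everywhere (Opt1 at C3 (8>1); Opt2 at C1 (2>1); Opt3 at C2 (7>6); Opt4 at C3 (8>2)).

Opt2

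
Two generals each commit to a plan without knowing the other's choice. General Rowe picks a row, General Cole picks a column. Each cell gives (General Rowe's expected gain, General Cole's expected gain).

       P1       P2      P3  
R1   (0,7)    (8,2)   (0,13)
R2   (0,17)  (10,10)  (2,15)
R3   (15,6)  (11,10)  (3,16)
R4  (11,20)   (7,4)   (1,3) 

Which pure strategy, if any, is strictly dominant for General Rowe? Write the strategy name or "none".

R3 vs R1: P1: 15>0, P2: 11>8, P3: 3>0.
R3 vs R2: P1: 15>0, P2: 11>10, P3: 3>2.
R3 vs R4: P1: 15>11, P2: 11>7, P3: 3>1.
R3 strictly beats every other strategy against every opponent action, so it is strictly dominant.

R3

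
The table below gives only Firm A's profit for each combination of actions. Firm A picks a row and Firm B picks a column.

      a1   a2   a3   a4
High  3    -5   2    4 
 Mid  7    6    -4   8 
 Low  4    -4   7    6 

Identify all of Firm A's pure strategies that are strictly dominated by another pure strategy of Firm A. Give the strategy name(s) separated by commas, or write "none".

High: dominated, since Low does at least as well everywhere (a1: 4>3, a2: -4>-5, a3: 7>2, a4: 6>4).
Nothing dominates Mid: High at a1 (7>3); Low at a1 (7>4).
Low: no other strategy beats it everywhere (High at a1 (4>3); Mid at a3 (7>-4)).

High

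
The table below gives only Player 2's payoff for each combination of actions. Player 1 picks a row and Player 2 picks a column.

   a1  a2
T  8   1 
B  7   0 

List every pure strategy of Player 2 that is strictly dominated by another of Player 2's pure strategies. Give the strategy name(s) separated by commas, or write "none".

a1 is not dominated — it holds its own against a2 at T (8>1).
a2 is strictly dominated by a1 (T: 8>1, B: 7>0).

a2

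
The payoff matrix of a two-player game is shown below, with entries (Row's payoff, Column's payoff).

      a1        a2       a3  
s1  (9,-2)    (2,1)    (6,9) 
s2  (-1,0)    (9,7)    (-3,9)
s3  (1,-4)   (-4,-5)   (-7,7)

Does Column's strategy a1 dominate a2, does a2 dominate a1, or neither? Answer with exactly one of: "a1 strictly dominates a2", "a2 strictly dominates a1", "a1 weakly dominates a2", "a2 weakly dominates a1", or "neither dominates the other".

neither dominates the other

a1's payoffs vs a2's, by Row's action — s1: -2<1, s2: 0<7, s3: -4>-5.
a1 does better at s3 but worse at s1, s2; neither strategy dominates the other.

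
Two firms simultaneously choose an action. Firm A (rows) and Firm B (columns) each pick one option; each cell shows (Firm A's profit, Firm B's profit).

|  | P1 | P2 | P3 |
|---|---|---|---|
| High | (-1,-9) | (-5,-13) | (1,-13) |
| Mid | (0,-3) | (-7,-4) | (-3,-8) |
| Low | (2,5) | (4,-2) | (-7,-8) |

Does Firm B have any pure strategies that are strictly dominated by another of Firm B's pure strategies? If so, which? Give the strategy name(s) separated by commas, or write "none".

P1: no other strategy beats it everywhere (P2 at High (-9>-13); P3 at High (-9>-13)).
P1 strictly dominates P2 — High: -9>-13, Mid: -3>-4, Low: 5>-2.
P3 is strictly dominated by P1 (High: -9>-13, Mid: -3>-8, Low: 5>-8).

P2, P3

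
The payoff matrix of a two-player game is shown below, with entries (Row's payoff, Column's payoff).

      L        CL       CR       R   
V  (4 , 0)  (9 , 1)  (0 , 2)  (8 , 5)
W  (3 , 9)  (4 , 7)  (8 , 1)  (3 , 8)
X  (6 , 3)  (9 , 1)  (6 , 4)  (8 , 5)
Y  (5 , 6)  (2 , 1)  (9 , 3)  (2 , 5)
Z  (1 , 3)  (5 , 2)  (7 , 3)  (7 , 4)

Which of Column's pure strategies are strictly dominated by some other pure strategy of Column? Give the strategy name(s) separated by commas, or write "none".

L: no other strategy beats it everywhere (CL at W (9>7); CR at W (9>1); R at W (9>8)).
CL: dominated, since R does at least as well everywhere (V: 5>1, W: 8>7, X: 5>1, Y: 5>1, Z: 4>2).
R strictly dominates CR — V: 5>2, W: 8>1, X: 5>4, Y: 5>3, Z: 4>3.
R is not dominated — it holds its own against L at V (5>0); CL at V (5>1); CR at V (5>2).

CL, CR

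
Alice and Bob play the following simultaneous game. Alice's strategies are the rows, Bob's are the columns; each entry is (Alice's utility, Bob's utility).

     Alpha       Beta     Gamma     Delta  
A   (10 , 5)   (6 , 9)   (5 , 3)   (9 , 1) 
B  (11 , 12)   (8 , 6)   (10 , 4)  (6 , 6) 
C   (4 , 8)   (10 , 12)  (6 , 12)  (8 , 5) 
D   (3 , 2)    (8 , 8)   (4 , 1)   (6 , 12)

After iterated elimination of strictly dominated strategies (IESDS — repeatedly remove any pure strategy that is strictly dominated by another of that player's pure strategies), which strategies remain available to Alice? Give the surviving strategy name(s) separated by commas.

Row D is eliminated: C beats it against every remaining column (Alpha: 4>3, Beta: 10>8, Gamma: 6>4, Delta: 8>6).
Bob's strategy Delta is strictly dominated by Alpha (A: 5>1, B: 12>6, C: 8>5) and is removed.
Alice's strategy A is strictly dominated by B (Alpha: 11>10, Beta: 8>6, Gamma: 10>5) and is removed.
Among the remaining strategies, none is strictly dominated by another pure strategy of the same player, so the elimination stops.
Surviving strategies — Alice: {B, C}; Bob: {Alpha, Beta, Gamma}.

B, C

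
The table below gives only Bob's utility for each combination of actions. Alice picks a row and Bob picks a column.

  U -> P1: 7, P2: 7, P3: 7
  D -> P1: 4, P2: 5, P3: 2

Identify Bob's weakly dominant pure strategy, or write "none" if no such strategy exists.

P2 vs P1: U: 7=7, D: 5>4.
P2 vs P3: U: 7=7, D: 5>2.
P2 is at least as good as every other strategy against every opponent action, so it is weakly dominant.

P2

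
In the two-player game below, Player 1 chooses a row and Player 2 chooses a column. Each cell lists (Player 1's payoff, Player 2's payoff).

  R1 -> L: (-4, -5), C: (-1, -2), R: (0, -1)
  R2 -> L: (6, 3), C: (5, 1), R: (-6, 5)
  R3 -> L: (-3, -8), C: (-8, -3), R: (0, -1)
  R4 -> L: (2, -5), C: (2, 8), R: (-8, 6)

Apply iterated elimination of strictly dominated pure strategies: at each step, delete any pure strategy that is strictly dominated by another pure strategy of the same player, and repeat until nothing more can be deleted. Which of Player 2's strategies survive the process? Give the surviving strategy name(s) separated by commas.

For Player 1, R2 strictly dominates R4 on the remaining columns (L: 6>2, C: 5>2, R: -6>-8); eliminate R4.
Column L is eliminated: R beats it against every remaining row (R1: -1>-5, R2: 5>3, R3: -1>-8).
Column C is eliminated: R beats it against every remaining row (R1: -1>-2, R2: 5>1, R3: -1>-3).
For Player 1, R1 strictly dominates R2 on the remaining columns (R: 0>-6); eliminate R2.
Among the remaining strategies, none is strictly dominated by another pure strategy of the same player, so the elimination stops.
Surviving strategies — Player 1: {R1, R3}; Player 2: {R}.

R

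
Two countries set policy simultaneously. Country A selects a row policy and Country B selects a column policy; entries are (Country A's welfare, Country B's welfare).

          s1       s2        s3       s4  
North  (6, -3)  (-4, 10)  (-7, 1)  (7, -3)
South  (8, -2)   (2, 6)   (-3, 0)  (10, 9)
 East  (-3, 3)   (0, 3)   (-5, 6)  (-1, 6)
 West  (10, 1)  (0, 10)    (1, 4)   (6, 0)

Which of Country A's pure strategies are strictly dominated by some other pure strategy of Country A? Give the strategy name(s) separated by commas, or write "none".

North is strictly dominated by South (s1: 8>6, s2: 2>-4, s3: -3>-7, s4: 10>7).
South is not dominated — it holds its own against North at s1 (8>6); East at s1 (8>-3); West at s2 (2>0).
East: dominated, since South does at least as well everywhere (s1: 8>-3, s2: 2>0, s3: -3>-5, s4: 10>-1).
West is not dominated — it holds its own against North at s1 (10>6); South at s1 (10>8); East at s1 (10>-3).

North, East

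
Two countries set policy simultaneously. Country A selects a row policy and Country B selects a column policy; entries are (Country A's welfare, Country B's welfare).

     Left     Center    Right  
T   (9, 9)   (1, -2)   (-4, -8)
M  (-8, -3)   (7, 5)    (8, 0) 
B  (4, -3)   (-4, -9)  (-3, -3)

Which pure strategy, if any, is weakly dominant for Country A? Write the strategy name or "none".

T fails to dominate M at Center (1<7).
M fails to dominate T at Left (-8<9).
B fails to dominate T at Left (4<9).
No single strategy dominates all the others.

none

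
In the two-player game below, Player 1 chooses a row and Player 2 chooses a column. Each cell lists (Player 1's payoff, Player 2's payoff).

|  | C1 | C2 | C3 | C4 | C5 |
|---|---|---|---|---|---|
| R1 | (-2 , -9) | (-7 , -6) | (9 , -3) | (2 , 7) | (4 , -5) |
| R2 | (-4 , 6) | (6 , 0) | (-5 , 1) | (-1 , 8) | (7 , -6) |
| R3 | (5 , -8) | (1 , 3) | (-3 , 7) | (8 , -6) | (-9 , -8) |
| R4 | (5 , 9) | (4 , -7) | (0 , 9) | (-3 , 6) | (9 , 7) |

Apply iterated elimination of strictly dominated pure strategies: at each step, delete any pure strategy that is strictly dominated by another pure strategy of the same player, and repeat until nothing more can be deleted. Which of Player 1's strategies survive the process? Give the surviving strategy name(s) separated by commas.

Player 2's strategy C2 is strictly dominated by C3 (R1: -3>-6, R2: 1>0, R3: 7>3, R4: 9>-7) and is removed.
Column C5 is eliminated: C3 beats it against every remaining row (R1: -3>-5, R2: 1>-6, R3: 7>-8, R4: 9>7).
Player 1's strategy R2 is strictly dominated by R1 (C1: -2>-4, C3: 9>-5, C4: 2>-1) and is removed.
Among the remaining strategies, none is strictly dominated by another pure strategy of the same player, so the elimination stops.
Surviving strategies — Player 1: {R1, R3, R4}; Player 2: {C1, C3, C4}.

R1, R3, R4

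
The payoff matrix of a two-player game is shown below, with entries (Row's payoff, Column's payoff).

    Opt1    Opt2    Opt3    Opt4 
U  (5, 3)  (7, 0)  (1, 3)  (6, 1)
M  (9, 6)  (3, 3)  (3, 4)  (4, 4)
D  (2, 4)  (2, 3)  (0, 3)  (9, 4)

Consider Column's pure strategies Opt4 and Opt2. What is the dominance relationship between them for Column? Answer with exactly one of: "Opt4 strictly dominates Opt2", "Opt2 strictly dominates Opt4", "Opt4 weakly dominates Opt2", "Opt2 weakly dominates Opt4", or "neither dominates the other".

Opt4's payoffs vs Opt2's, by Row's action — U: 1>0, M: 4>3, D: 4>3.
Every comparison favours Opt4, so Opt4 strictly dominates Opt2.

Opt4 strictly dominates Opt2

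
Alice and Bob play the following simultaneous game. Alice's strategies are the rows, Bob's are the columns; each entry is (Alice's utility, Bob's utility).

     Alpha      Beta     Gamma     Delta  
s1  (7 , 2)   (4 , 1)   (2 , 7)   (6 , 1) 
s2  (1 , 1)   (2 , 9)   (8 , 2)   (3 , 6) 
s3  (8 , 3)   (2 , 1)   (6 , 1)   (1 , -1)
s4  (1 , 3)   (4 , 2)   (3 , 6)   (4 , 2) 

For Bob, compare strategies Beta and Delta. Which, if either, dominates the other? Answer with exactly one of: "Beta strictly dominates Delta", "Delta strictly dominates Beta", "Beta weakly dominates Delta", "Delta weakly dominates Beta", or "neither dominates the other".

Compare Beta to Delta across every action of Alice: s1: 1=1, s2: 9>6, s3: 1>-1, s4: 2=2.
Beta is at least as good everywhere and strictly better somewhere (tied only at s1, s4), so Beta weakly but not strictly dominates Delta.

Beta weakly dominates Delta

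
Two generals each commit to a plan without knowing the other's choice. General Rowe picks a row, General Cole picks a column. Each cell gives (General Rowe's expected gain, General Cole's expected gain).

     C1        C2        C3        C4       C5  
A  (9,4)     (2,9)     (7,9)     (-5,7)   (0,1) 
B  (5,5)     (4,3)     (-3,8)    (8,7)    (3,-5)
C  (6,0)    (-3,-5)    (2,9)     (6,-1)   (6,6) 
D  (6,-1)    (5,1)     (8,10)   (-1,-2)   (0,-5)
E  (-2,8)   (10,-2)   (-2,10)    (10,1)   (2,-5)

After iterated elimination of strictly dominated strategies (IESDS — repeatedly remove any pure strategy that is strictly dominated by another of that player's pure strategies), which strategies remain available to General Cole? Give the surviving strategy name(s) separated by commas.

General Cole's strategy C1 is strictly dominated by C3 (A: 9>4, B: 8>5, C: 9>0, D: 10>-1, E: 10>8) and is removed.
Column C4 is eliminated: C3 beats it against every remaining row (A: 9>7, B: 8>7, C: 9>-1, D: 10>-2, E: 10>1).
General Cole's strategy C5 is strictly dominated by C3 (A: 9>1, B: 8>-5, C: 9>6, D: 10>-5, E: 10>-5) and is removed.
General Rowe's strategy A is strictly dominated by D (C2: 5>2, C3: 8>7) and is removed.
Row B is eliminated: D beats it against every remaining column (C2: 5>4, C3: 8>-3).
General Rowe's strategy C is strictly dominated by D (C2: 5>-3, C3: 8>2) and is removed.
General Cole's strategy C2 is strictly dominated by C3 (D: 10>1, E: 10>-2) and is removed.
General Rowe's strategy E is strictly dominated by D (C3: 8>-2) and is removed.
Among the remaining strategies, none is strictly dominated by another pure strategy of the same player, so the elimination stops.
Surviving strategies — General Rowe: {D}; General Cole: {C3}.

C3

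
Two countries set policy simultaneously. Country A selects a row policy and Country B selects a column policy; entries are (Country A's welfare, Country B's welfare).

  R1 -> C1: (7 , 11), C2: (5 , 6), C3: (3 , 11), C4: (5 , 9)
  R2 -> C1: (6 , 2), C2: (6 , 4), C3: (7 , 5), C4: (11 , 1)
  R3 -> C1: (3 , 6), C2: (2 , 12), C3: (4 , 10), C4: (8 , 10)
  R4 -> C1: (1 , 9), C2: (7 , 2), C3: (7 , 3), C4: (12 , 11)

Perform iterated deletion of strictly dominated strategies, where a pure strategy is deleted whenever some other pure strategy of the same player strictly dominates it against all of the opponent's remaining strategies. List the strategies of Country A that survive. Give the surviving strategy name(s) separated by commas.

R1, R2, R4

Country A's strategy R3 is strictly dominated by R2 (C1: 6>3, C2: 6>2, C3: 7>4, C4: 11>8) and is removed.
For Country B, C3 strictly dominates C2 on the remaining rows (R1: 11>6, R2: 5>4, R4: 3>2); eliminate C2.
Among the remaining strategies, none is strictly dominated by another pure strategy of the same player, so the elimination stops.
Surviving strategies — Country A: {R1, R2, R4}; Country B: {C1, C3, C4}.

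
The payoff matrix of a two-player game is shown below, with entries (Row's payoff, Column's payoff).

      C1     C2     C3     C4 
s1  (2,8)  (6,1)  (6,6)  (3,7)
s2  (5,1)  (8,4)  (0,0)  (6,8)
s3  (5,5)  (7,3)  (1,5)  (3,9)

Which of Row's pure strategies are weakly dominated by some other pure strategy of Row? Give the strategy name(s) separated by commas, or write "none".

none

s1 is not dominated — it holds its own against s2 at C3 (6>0); s3 at C3 (6>1).
s2: no other strategy beats it everywhere (s1 at C1 (5>2); s3 at C2 (8>7)).
Nothing dominates s3: s1 at C1 (5>2); s2 at C3 (1>0).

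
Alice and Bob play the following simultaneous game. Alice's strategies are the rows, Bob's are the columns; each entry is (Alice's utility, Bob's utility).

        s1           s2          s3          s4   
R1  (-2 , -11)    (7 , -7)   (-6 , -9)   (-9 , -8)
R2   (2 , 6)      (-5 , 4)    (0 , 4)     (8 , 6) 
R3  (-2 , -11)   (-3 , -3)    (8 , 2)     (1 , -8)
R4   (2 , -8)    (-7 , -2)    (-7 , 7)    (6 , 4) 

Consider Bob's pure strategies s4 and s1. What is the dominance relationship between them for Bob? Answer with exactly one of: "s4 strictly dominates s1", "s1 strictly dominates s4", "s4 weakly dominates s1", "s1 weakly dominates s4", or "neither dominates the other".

s4 weakly dominates s1

Compare s4 to s1 across every action of Alice: R1: -8>-11, R2: 6=6, R3: -8>-11, R4: 4>-8.
s4 is at least as good everywhere and strictly better somewhere (tied only at R2), so s4 weakly but not strictly dominates s1.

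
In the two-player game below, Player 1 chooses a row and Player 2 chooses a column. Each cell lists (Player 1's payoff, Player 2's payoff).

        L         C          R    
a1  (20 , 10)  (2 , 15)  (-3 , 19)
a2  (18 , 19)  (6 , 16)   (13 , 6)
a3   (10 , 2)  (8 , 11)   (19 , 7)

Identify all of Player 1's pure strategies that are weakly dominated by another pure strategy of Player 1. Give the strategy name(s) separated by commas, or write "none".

Nothing dominates a1: a2 at L (20>18); a3 at L (20>10).
a2 is not dominated — it holds its own against a1 at C (6>2); a3 at L (18>10).
Nothing dominates a3: a1 at C (8>2); a2 at C (8>6).

none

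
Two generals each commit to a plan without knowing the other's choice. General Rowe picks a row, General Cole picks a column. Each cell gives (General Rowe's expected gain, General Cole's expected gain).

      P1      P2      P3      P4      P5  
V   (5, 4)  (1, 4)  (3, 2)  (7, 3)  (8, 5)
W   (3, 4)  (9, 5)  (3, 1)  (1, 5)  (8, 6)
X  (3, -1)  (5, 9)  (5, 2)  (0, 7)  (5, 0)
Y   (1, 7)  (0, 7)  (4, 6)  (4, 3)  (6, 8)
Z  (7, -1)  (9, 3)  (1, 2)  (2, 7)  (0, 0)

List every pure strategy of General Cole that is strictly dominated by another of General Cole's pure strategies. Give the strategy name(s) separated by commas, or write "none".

P5 strictly dominates P1 — V: 5>4, W: 6>4, X: 0>-1, Y: 8>7, Z: 0>-1.
P2: no other strategy beats it everywhere (P1 at V (4=4); P3 at V (4>2); P4 at V (4>3); P5 at X (9>0)).
P3: dominated, since P2 does at least as well everywhere (V: 4>2, W: 5>1, X: 9>2, Y: 7>6, Z: 3>2).
Nothing dominates P4: P1 at W (5>4); P2 at W (5=5); P3 at V (3>2); P5 at X (7>0).
P5 is not dominated — it holds its own against P1 at V (5>4); P2 at V (5>4); P3 at V (5>2); P4 at V (5>3).

P1, P3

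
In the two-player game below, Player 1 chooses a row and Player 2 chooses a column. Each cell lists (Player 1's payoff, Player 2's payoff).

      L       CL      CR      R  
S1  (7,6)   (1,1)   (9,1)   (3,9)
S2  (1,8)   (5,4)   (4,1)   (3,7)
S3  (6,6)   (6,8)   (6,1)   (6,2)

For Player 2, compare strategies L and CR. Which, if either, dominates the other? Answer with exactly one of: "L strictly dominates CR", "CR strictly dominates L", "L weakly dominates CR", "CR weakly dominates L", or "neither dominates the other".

L's payoffs vs CR's, by Player 1's action — S1: 6>1, S2: 8>1, S3: 6>1.
Every comparison favours L, so L strictly dominates CR.

L strictly dominates CR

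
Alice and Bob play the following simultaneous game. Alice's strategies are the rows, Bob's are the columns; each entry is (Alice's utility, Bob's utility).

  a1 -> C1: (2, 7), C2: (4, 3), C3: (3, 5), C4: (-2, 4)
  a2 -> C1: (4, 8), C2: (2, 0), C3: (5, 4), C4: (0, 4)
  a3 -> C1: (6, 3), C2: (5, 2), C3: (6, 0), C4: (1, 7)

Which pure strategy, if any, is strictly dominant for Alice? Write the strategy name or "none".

a3

a3 vs a1: C1: 6>2, C2: 5>4, C3: 6>3, C4: 1>-2.
a3 vs a2: C1: 6>4, C2: 5>2, C3: 6>5, C4: 1>0.
a3 strictly beats every other strategy against every opponent action, so it is strictly dominant.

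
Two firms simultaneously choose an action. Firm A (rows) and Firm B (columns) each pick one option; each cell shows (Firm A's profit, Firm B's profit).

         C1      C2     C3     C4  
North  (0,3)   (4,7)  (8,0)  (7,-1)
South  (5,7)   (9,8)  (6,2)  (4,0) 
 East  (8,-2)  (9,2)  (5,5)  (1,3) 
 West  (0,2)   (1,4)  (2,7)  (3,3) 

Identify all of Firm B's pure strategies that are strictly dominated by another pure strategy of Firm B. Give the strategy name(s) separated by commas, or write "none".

C1 is strictly dominated by C2 (North: 7>3, South: 8>7, East: 2>-2, West: 4>2).
C2: no other strategy beats it everywhere (C1 at North (7>3); C3 at North (7>0); C4 at North (7>-1)).
Nothing dominates C3: C1 at East (5>-2); C2 at East (5>2); C4 at North (0>-1).
C3 strictly dominates C4 — North: 0>-1, South: 2>0, East: 5>3, West: 7>3.

C1, C4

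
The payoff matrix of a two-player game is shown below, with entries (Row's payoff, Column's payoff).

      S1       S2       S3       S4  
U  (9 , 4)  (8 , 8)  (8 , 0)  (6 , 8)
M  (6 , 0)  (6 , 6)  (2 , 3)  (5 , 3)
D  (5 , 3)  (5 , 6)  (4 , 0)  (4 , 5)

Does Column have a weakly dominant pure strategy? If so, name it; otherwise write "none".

S2

S2 vs S1: U: 8>4, M: 6>0, D: 6>3.
S2 vs S3: U: 8>0, M: 6>3, D: 6>0.
S2 vs S4: U: 8=8, M: 6>3, D: 6>5.
S2 is at least as good as every other strategy against every opponent action, so it is weakly dominant.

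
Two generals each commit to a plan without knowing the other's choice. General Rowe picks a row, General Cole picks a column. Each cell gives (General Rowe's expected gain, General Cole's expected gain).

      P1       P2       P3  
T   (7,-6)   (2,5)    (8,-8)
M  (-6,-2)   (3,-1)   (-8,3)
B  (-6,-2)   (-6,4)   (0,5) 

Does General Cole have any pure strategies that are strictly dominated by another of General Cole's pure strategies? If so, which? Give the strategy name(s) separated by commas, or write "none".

P1: dominated, since P2 does at least as well everywhere (T: 5>-6, M: -1>-2, B: 4>-2).
P2 is not dominated — it holds its own against P1 at T (5>-6); P3 at T (5>-8).
P3 is not dominated — it holds its own against P1 at M (3>-2); P2 at M (3>-1).

P1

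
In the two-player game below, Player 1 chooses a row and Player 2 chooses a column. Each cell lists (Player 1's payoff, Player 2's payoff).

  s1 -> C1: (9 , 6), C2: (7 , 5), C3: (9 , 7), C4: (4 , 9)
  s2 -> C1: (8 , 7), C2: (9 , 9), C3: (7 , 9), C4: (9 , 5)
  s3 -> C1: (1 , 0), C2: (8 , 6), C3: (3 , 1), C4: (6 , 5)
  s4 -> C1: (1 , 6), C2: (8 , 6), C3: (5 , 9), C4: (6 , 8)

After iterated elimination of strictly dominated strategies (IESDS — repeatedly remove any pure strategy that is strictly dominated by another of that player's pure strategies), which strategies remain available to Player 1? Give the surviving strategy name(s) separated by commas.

Row s3 is eliminated: s2 beats it against every remaining column (C1: 8>1, C2: 9>8, C3: 7>3, C4: 9>6).
Row s4 is eliminated: s2 beats it against every remaining column (C1: 8>1, C2: 9>8, C3: 7>5, C4: 9>6).
Player 2's strategy C1 is strictly dominated by C3 (s1: 7>6, s2: 9>7) and is removed.
Among the remaining strategies, none is strictly dominated by another pure strategy of the same player, so the elimination stops.
Surviving strategies — Player 1: {s1, s2}; Player 2: {C2, C3, C4}.

s1, s2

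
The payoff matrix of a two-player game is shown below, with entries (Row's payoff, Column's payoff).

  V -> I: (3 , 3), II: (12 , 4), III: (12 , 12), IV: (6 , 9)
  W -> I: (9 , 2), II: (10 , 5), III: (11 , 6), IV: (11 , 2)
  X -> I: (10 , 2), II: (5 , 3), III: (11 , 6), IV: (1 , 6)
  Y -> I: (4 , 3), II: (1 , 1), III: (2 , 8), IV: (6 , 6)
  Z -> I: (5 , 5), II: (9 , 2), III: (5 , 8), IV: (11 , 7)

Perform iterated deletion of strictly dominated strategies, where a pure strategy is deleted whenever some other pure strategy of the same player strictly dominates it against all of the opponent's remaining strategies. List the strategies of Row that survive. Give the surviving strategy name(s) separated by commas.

V

Row's strategy Y is strictly dominated by W (I: 9>4, II: 10>1, III: 11>2, IV: 11>6) and is removed.
For Column, III strictly dominates I on the remaining rows (V: 12>3, W: 6>2, X: 6>2, Z: 8>5); eliminate I.
Row's strategy X is strictly dominated by V (II: 12>5, III: 12>11, IV: 6>1) and is removed.
Column II is eliminated: III beats it against every remaining row (V: 12>4, W: 6>5, Z: 8>2).
For Column, III strictly dominates IV on the remaining rows (V: 12>9, W: 6>2, Z: 8>7); eliminate IV.
Row W is eliminated: V beats it against every remaining column (III: 12>11).
Row's strategy Z is strictly dominated by V (III: 12>5) and is removed.
Among the remaining strategies, none is strictly dominated by another pure strategy of the same player, so the elimination stops.
Surviving strategies — Row: {V}; Column: {III}.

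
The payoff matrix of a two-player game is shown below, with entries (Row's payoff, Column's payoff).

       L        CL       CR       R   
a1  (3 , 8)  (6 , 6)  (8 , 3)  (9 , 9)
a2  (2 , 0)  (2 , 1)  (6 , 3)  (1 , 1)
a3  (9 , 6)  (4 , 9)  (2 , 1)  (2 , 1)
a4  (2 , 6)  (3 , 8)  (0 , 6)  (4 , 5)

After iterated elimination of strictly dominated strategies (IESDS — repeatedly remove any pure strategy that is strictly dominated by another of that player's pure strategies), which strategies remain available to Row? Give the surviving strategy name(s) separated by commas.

For Row, a1 strictly dominates a2 on the remaining columns (L: 3>2, CL: 6>2, CR: 8>6, R: 9>1); eliminate a2.
Row a4 is eliminated: a1 beats it against every remaining column (L: 3>2, CL: 6>3, CR: 8>0, R: 9>4).
Column CR is eliminated: L beats it against every remaining row (a1: 8>3, a3: 6>1).
Among the remaining strategies, none is strictly dominated by another pure strategy of the same player, so the elimination stops.
Surviving strategies — Row: {a1, a3}; Column: {L, CL, R}.

a1, a3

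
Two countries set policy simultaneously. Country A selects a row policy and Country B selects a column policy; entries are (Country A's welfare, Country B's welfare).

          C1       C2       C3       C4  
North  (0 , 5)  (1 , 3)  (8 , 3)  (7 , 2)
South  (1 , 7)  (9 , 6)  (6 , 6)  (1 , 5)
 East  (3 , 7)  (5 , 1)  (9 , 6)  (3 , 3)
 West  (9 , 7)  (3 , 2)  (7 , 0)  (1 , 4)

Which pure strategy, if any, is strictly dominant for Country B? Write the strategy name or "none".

C1

C1 vs C2: North: 5>3, South: 7>6, East: 7>1, West: 7>2.
C1 vs C3: North: 5>3, South: 7>6, East: 7>6, West: 7>0.
C1 vs C4: North: 5>2, South: 7>5, East: 7>3, West: 7>4.
C1 strictly beats every other strategy against every opponent action, so it is strictly dominant.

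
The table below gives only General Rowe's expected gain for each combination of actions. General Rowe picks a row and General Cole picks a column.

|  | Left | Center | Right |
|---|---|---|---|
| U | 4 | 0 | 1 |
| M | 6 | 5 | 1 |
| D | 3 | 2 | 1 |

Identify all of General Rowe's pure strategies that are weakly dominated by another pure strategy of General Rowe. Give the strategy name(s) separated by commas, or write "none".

U: dominated, since M does at least as well everywhere (Left: 6>4, Center: 5>0, Right: 1=1).
Nothing dominates M: U at Left (6>4); D at Left (6>3).
D: dominated, since M does at least as well everywhere (Left: 6>3, Center: 5>2, Right: 1=1).

U, D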